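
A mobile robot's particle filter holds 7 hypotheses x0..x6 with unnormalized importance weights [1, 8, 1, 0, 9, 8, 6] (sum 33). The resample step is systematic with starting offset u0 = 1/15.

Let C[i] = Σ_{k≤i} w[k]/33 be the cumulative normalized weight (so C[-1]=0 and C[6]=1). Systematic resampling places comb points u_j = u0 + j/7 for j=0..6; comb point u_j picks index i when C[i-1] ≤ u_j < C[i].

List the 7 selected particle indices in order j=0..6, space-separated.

C = [1/33, 3/11, 10/33, 10/33, 19/33, 9/11, 1]
j=0: u_0=1/15 ∈ [1/33, 3/11) → index 1
j=1: u_1=22/105 ∈ [1/33, 3/11) → index 1
j=2: u_2=37/105 ∈ [10/33, 19/33) → index 4
j=3: u_3=52/105 ∈ [10/33, 19/33) → index 4
j=4: u_4=67/105 ∈ [19/33, 9/11) → index 5
j=5: u_5=82/105 ∈ [19/33, 9/11) → index 5
j=6: u_6=97/105 ∈ [9/11, 1) → index 6

1 1 4 4 5 5 6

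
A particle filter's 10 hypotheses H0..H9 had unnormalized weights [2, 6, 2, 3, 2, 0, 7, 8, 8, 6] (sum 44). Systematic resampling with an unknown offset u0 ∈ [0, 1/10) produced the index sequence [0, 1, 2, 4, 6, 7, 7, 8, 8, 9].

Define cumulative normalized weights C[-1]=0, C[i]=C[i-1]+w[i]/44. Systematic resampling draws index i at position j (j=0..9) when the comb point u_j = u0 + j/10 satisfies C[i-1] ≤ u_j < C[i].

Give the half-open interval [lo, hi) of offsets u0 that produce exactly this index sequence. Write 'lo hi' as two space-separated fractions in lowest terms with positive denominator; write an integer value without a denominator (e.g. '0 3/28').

C = [1/22, 2/11, 5/22, 13/44, 15/44, 15/44, 1/2, 15/22, 19/22, 1]
j=0 picked index 0: u0 ∈ [0, 1/22)
j=1 picked index 1: u0 ∈ [-3/55, 9/110)
j=2 picked index 2: u0 ∈ [-1/55, 3/110)
j=3 picked index 4: u0 ∈ [-1/220, 9/220)
j=4 picked index 6: u0 ∈ [-13/220, 1/10)
j=5 picked index 7: u0 ∈ [0, 2/11)
j=6 picked index 7: u0 ∈ [-1/10, 9/110)
j=7 picked index 8: u0 ∈ [-1/55, 9/55)
j=8 picked index 8: u0 ∈ [-13/110, 7/110)
j=9 picked index 9: u0 ∈ [-2/55, 1/10)
intersection: [0, 3/110)

0 3/110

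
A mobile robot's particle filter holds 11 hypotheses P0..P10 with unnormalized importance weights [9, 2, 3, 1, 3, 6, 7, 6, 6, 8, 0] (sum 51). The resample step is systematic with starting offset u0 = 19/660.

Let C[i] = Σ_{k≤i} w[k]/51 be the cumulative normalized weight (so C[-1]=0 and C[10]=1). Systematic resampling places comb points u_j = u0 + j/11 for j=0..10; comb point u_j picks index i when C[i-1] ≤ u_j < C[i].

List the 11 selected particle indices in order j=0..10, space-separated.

C = [3/17, 11/51, 14/51, 5/17, 6/17, 8/17, 31/51, 37/51, 43/51, 1, 1]
j=0: u_0=19/660 ∈ [0, 3/17) → index 0
j=1: u_1=79/660 ∈ [0, 3/17) → index 0
j=2: u_2=139/660 ∈ [3/17, 11/51) → index 1
j=3: u_3=199/660 ∈ [5/17, 6/17) → index 4
j=4: u_4=259/660 ∈ [6/17, 8/17) → index 5
j=5: u_5=29/60 ∈ [8/17, 31/51) → index 6
j=6: u_6=379/660 ∈ [8/17, 31/51) → index 6
j=7: u_7=439/660 ∈ [31/51, 37/51) → index 7
j=8: u_8=499/660 ∈ [37/51, 43/51) → index 8
j=9: u_9=559/660 ∈ [43/51, 1) → index 9
j=10: u_10=619/660 ∈ [43/51, 1) → index 9

0 0 1 4 5 6 6 7 8 9 9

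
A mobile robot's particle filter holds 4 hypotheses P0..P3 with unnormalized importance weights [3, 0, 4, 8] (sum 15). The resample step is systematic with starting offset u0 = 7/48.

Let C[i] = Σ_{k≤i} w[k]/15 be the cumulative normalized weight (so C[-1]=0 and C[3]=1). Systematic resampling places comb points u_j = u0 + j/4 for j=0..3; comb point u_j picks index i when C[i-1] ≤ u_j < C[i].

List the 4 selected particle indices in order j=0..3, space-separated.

0 2 3 3

C = [1/5, 1/5, 7/15, 1]
j=0: u_0=7/48 ∈ [0, 1/5) → index 0
j=1: u_1=19/48 ∈ [1/5, 7/15) → index 2
j=2: u_2=31/48 ∈ [7/15, 1) → index 3
j=3: u_3=43/48 ∈ [7/15, 1) → index 3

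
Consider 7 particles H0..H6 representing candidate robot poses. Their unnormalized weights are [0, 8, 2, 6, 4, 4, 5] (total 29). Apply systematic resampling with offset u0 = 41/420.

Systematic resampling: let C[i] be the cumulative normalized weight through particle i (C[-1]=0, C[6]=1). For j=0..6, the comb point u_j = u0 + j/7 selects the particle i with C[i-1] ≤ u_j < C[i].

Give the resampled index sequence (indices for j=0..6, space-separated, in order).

C = [0, 8/29, 10/29, 16/29, 20/29, 24/29, 1]
j=0: u_0=41/420 ∈ [0, 8/29) → index 1
j=1: u_1=101/420 ∈ [0, 8/29) → index 1
j=2: u_2=23/60 ∈ [10/29, 16/29) → index 3
j=3: u_3=221/420 ∈ [10/29, 16/29) → index 3
j=4: u_4=281/420 ∈ [16/29, 20/29) → index 4
j=5: u_5=341/420 ∈ [20/29, 24/29) → index 5
j=6: u_6=401/420 ∈ [24/29, 1) → index 6

1 1 3 3 4 5 6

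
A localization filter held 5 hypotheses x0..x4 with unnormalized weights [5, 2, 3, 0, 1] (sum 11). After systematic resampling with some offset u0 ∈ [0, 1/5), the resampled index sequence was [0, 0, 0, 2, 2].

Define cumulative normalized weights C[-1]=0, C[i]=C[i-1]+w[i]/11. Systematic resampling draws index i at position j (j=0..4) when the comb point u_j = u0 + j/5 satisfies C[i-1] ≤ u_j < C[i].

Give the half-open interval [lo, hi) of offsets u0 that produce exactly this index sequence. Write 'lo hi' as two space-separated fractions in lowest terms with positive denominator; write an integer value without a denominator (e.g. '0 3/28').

C = [5/11, 7/11, 10/11, 10/11, 1]
j=0 picked index 0: u0 ∈ [0, 5/11)
j=1 picked index 0: u0 ∈ [-1/5, 14/55)
j=2 picked index 0: u0 ∈ [-2/5, 3/55)
j=3 picked index 2: u0 ∈ [2/55, 17/55)
j=4 picked index 2: u0 ∈ [-9/55, 6/55)
intersection: [2/55, 3/55)

2/55 3/55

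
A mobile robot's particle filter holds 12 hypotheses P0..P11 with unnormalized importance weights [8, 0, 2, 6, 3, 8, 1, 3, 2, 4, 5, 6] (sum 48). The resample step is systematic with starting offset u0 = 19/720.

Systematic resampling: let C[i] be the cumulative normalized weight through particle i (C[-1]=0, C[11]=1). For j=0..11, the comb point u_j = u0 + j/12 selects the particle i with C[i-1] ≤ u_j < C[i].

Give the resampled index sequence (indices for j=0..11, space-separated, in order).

0 0 2 3 4 5 5 7 9 10 10 11

C = [1/6, 1/6, 5/24, 1/3, 19/48, 9/16, 7/12, 31/48, 11/16, 37/48, 7/8, 1]
j=0: u_0=19/720 ∈ [0, 1/6) → index 0
j=1: u_1=79/720 ∈ [0, 1/6) → index 0
j=2: u_2=139/720 ∈ [1/6, 5/24) → index 2
j=3: u_3=199/720 ∈ [5/24, 1/3) → index 3
j=4: u_4=259/720 ∈ [1/3, 19/48) → index 4
j=5: u_5=319/720 ∈ [19/48, 9/16) → index 5
j=6: u_6=379/720 ∈ [19/48, 9/16) → index 5
j=7: u_7=439/720 ∈ [7/12, 31/48) → index 7
j=8: u_8=499/720 ∈ [11/16, 37/48) → index 9
j=9: u_9=559/720 ∈ [37/48, 7/8) → index 10
j=10: u_10=619/720 ∈ [37/48, 7/8) → index 10
j=11: u_11=679/720 ∈ [7/8, 1) → index 11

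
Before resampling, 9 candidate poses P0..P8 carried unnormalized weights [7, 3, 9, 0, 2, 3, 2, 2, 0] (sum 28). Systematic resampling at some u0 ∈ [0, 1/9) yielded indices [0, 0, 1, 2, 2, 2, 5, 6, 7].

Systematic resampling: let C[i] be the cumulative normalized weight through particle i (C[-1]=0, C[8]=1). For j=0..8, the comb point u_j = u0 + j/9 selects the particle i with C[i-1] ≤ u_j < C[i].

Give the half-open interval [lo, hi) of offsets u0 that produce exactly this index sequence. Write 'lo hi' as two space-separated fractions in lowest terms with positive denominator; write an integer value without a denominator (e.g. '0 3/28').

C = [1/4, 5/14, 19/28, 19/28, 3/4, 6/7, 13/14, 1, 1]
j=0 picked index 0: u0 ∈ [0, 1/4)
j=1 picked index 0: u0 ∈ [-1/9, 5/36)
j=2 picked index 1: u0 ∈ [1/36, 17/126)
j=3 picked index 2: u0 ∈ [1/42, 29/84)
j=4 picked index 2: u0 ∈ [-11/126, 59/252)
j=5 picked index 2: u0 ∈ [-25/126, 31/252)
j=6 picked index 5: u0 ∈ [1/12, 4/21)
j=7 picked index 6: u0 ∈ [5/63, 19/126)
j=8 picked index 7: u0 ∈ [5/126, 1/9)
intersection: [1/12, 1/9)

1/12 1/9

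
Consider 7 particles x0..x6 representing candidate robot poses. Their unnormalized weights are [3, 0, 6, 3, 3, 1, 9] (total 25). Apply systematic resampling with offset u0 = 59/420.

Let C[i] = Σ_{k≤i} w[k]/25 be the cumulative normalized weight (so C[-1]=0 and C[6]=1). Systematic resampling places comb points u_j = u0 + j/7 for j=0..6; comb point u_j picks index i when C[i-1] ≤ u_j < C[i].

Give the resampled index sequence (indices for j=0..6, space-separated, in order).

C = [3/25, 3/25, 9/25, 12/25, 3/5, 16/25, 1]
j=0: u_0=59/420 ∈ [3/25, 9/25) → index 2
j=1: u_1=17/60 ∈ [3/25, 9/25) → index 2
j=2: u_2=179/420 ∈ [9/25, 12/25) → index 3
j=3: u_3=239/420 ∈ [12/25, 3/5) → index 4
j=4: u_4=299/420 ∈ [16/25, 1) → index 6
j=5: u_5=359/420 ∈ [16/25, 1) → index 6
j=6: u_6=419/420 ∈ [16/25, 1) → index 6

2 2 3 4 6 6 6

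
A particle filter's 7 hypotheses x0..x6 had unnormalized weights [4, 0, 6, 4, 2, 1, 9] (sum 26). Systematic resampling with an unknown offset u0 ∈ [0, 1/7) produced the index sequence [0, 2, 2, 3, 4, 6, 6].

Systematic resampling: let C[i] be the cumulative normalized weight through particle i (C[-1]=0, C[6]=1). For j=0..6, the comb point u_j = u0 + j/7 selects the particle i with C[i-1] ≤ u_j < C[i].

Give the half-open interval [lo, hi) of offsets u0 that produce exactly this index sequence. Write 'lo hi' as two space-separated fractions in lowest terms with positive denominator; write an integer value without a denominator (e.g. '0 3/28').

1/91 4/91

C = [2/13, 2/13, 5/13, 7/13, 8/13, 17/26, 1]
j=0 picked index 0: u0 ∈ [0, 2/13)
j=1 picked index 2: u0 ∈ [1/91, 22/91)
j=2 picked index 2: u0 ∈ [-12/91, 9/91)
j=3 picked index 3: u0 ∈ [-4/91, 10/91)
j=4 picked index 4: u0 ∈ [-3/91, 4/91)
j=5 picked index 6: u0 ∈ [-11/182, 2/7)
j=6 picked index 6: u0 ∈ [-37/182, 1/7)
intersection: [1/91, 4/91)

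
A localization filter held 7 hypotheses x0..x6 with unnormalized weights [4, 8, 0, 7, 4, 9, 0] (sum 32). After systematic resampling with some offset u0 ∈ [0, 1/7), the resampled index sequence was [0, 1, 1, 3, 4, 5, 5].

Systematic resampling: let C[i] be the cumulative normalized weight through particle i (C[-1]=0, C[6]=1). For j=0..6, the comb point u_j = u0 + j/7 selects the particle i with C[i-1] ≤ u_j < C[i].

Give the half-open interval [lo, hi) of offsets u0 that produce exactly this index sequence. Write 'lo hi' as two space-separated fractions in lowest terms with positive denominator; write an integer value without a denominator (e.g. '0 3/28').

C = [1/8, 3/8, 3/8, 19/32, 23/32, 1, 1]
j=0 picked index 0: u0 ∈ [0, 1/8)
j=1 picked index 1: u0 ∈ [-1/56, 13/56)
j=2 picked index 1: u0 ∈ [-9/56, 5/56)
j=3 picked index 3: u0 ∈ [-3/56, 37/224)
j=4 picked index 4: u0 ∈ [5/224, 33/224)
j=5 picked index 5: u0 ∈ [1/224, 2/7)
j=6 picked index 5: u0 ∈ [-31/224, 1/7)
intersection: [5/224, 5/56)

5/224 5/56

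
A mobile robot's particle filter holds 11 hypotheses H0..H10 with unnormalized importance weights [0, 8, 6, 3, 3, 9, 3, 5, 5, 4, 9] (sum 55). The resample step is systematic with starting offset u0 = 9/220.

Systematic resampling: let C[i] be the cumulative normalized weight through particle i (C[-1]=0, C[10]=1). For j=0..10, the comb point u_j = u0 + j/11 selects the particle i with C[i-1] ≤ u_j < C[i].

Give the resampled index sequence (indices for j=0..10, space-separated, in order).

1 1 2 4 5 5 7 8 9 10 10

C = [0, 8/55, 14/55, 17/55, 4/11, 29/55, 32/55, 37/55, 42/55, 46/55, 1]
j=0: u_0=9/220 ∈ [0, 8/55) → index 1
j=1: u_1=29/220 ∈ [0, 8/55) → index 1
j=2: u_2=49/220 ∈ [8/55, 14/55) → index 2
j=3: u_3=69/220 ∈ [17/55, 4/11) → index 4
j=4: u_4=89/220 ∈ [4/11, 29/55) → index 5
j=5: u_5=109/220 ∈ [4/11, 29/55) → index 5
j=6: u_6=129/220 ∈ [32/55, 37/55) → index 7
j=7: u_7=149/220 ∈ [37/55, 42/55) → index 8
j=8: u_8=169/220 ∈ [42/55, 46/55) → index 9
j=9: u_9=189/220 ∈ [46/55, 1) → index 10
j=10: u_10=19/20 ∈ [46/55, 1) → index 10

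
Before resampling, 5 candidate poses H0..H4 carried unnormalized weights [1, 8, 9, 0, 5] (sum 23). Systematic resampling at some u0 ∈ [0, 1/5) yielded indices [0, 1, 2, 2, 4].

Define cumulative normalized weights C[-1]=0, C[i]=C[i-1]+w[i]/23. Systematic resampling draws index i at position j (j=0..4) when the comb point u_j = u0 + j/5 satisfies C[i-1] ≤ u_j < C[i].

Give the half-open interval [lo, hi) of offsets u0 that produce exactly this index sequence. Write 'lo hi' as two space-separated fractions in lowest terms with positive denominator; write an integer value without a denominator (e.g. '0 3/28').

0 1/23

C = [1/23, 9/23, 18/23, 18/23, 1]
j=0 picked index 0: u0 ∈ [0, 1/23)
j=1 picked index 1: u0 ∈ [-18/115, 22/115)
j=2 picked index 2: u0 ∈ [-1/115, 44/115)
j=3 picked index 2: u0 ∈ [-24/115, 21/115)
j=4 picked index 4: u0 ∈ [-2/115, 1/5)
intersection: [0, 1/23)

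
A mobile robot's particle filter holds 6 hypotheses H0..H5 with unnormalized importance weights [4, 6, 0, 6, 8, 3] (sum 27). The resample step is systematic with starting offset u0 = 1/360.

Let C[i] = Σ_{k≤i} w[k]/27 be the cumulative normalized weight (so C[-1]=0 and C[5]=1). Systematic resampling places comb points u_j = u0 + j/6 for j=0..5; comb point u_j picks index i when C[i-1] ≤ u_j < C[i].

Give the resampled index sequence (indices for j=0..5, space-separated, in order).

C = [4/27, 10/27, 10/27, 16/27, 8/9, 1]
j=0: u_0=1/360 ∈ [0, 4/27) → index 0
j=1: u_1=61/360 ∈ [4/27, 10/27) → index 1
j=2: u_2=121/360 ∈ [4/27, 10/27) → index 1
j=3: u_3=181/360 ∈ [10/27, 16/27) → index 3
j=4: u_4=241/360 ∈ [16/27, 8/9) → index 4
j=5: u_5=301/360 ∈ [16/27, 8/9) → index 4

0 1 1 3 4 4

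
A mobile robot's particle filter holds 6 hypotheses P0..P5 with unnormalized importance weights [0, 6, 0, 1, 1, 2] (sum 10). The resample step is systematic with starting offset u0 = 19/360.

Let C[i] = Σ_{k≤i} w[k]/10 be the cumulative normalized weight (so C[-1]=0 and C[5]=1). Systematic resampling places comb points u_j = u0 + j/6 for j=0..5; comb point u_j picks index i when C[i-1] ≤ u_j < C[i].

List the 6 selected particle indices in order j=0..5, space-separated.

1 1 1 1 4 5

C = [0, 3/5, 3/5, 7/10, 4/5, 1]
j=0: u_0=19/360 ∈ [0, 3/5) → index 1
j=1: u_1=79/360 ∈ [0, 3/5) → index 1
j=2: u_2=139/360 ∈ [0, 3/5) → index 1
j=3: u_3=199/360 ∈ [0, 3/5) → index 1
j=4: u_4=259/360 ∈ [7/10, 4/5) → index 4
j=5: u_5=319/360 ∈ [4/5, 1) → index 5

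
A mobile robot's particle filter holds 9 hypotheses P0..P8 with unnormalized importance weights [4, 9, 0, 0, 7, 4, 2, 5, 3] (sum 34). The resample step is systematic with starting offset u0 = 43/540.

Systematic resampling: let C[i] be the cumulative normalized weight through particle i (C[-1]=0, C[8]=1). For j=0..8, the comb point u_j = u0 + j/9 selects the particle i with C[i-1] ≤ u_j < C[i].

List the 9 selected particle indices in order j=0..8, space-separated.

0 1 1 4 4 5 6 7 8

C = [2/17, 13/34, 13/34, 13/34, 10/17, 12/17, 13/17, 31/34, 1]
j=0: u_0=43/540 ∈ [0, 2/17) → index 0
j=1: u_1=103/540 ∈ [2/17, 13/34) → index 1
j=2: u_2=163/540 ∈ [2/17, 13/34) → index 1
j=3: u_3=223/540 ∈ [13/34, 10/17) → index 4
j=4: u_4=283/540 ∈ [13/34, 10/17) → index 4
j=5: u_5=343/540 ∈ [10/17, 12/17) → index 5
j=6: u_6=403/540 ∈ [12/17, 13/17) → index 6
j=7: u_7=463/540 ∈ [13/17, 31/34) → index 7
j=8: u_8=523/540 ∈ [31/34, 1) → index 8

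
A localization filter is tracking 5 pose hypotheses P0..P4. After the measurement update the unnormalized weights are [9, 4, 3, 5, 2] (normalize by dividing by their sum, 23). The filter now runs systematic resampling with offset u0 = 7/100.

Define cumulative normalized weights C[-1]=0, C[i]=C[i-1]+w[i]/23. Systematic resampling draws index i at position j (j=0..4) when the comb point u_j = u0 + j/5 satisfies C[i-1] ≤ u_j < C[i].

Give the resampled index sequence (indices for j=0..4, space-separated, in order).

0 0 1 2 3

C = [9/23, 13/23, 16/23, 21/23, 1]
j=0: u_0=7/100 ∈ [0, 9/23) → index 0
j=1: u_1=27/100 ∈ [0, 9/23) → index 0
j=2: u_2=47/100 ∈ [9/23, 13/23) → index 1
j=3: u_3=67/100 ∈ [13/23, 16/23) → index 2
j=4: u_4=87/100 ∈ [16/23, 21/23) → index 3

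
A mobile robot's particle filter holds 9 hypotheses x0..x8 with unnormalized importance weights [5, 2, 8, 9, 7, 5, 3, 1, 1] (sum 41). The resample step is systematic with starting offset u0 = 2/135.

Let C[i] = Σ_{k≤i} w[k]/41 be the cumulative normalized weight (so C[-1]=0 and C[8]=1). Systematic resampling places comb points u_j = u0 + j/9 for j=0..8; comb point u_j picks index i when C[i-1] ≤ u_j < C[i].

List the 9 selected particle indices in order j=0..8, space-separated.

0 1 2 2 3 3 4 5 6

C = [5/41, 7/41, 15/41, 24/41, 31/41, 36/41, 39/41, 40/41, 1]
j=0: u_0=2/135 ∈ [0, 5/41) → index 0
j=1: u_1=17/135 ∈ [5/41, 7/41) → index 1
j=2: u_2=32/135 ∈ [7/41, 15/41) → index 2
j=3: u_3=47/135 ∈ [7/41, 15/41) → index 2
j=4: u_4=62/135 ∈ [15/41, 24/41) → index 3
j=5: u_5=77/135 ∈ [15/41, 24/41) → index 3
j=6: u_6=92/135 ∈ [24/41, 31/41) → index 4
j=7: u_7=107/135 ∈ [31/41, 36/41) → index 5
j=8: u_8=122/135 ∈ [36/41, 39/41) → index 6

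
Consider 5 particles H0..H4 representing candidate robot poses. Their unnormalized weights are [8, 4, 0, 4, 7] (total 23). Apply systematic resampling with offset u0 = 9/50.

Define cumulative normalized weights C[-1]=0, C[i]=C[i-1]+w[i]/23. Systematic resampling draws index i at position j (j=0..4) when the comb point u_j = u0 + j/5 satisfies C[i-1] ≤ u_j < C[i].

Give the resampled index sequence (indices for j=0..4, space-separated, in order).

0 1 3 4 4

C = [8/23, 12/23, 12/23, 16/23, 1]
j=0: u_0=9/50 ∈ [0, 8/23) → index 0
j=1: u_1=19/50 ∈ [8/23, 12/23) → index 1
j=2: u_2=29/50 ∈ [12/23, 16/23) → index 3
j=3: u_3=39/50 ∈ [16/23, 1) → index 4
j=4: u_4=49/50 ∈ [16/23, 1) → index 4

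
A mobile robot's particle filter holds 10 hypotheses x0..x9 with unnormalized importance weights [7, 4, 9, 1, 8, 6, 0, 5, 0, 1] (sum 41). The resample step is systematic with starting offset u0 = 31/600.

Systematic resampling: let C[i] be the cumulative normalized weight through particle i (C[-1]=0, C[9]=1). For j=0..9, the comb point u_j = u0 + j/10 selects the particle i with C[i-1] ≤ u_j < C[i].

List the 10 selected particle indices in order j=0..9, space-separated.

C = [7/41, 11/41, 20/41, 21/41, 29/41, 35/41, 35/41, 40/41, 40/41, 1]
j=0: u_0=31/600 ∈ [0, 7/41) → index 0
j=1: u_1=91/600 ∈ [0, 7/41) → index 0
j=2: u_2=151/600 ∈ [7/41, 11/41) → index 1
j=3: u_3=211/600 ∈ [11/41, 20/41) → index 2
j=4: u_4=271/600 ∈ [11/41, 20/41) → index 2
j=5: u_5=331/600 ∈ [21/41, 29/41) → index 4
j=6: u_6=391/600 ∈ [21/41, 29/41) → index 4
j=7: u_7=451/600 ∈ [29/41, 35/41) → index 5
j=8: u_8=511/600 ∈ [29/41, 35/41) → index 5
j=9: u_9=571/600 ∈ [35/41, 40/41) → index 7

0 0 1 2 2 4 4 5 5 7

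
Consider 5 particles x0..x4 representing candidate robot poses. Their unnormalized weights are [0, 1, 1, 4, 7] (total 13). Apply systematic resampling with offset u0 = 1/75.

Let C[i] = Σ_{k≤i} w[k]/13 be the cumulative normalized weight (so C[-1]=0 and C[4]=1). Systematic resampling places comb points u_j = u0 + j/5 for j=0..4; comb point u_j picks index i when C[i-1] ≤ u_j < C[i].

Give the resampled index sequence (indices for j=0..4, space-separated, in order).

C = [0, 1/13, 2/13, 6/13, 1]
j=0: u_0=1/75 ∈ [0, 1/13) → index 1
j=1: u_1=16/75 ∈ [2/13, 6/13) → index 3
j=2: u_2=31/75 ∈ [2/13, 6/13) → index 3
j=3: u_3=46/75 ∈ [6/13, 1) → index 4
j=4: u_4=61/75 ∈ [6/13, 1) → index 4

1 3 3 4 4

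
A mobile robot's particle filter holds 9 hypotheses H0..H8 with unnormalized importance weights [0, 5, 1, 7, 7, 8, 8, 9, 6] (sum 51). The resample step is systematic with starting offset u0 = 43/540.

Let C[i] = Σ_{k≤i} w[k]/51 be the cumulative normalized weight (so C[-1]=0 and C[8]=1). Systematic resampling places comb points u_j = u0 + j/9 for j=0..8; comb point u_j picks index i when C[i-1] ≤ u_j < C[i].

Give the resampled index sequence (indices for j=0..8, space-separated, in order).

C = [0, 5/51, 2/17, 13/51, 20/51, 28/51, 12/17, 15/17, 1]
j=0: u_0=43/540 ∈ [0, 5/51) → index 1
j=1: u_1=103/540 ∈ [2/17, 13/51) → index 3
j=2: u_2=163/540 ∈ [13/51, 20/51) → index 4
j=3: u_3=223/540 ∈ [20/51, 28/51) → index 5
j=4: u_4=283/540 ∈ [20/51, 28/51) → index 5
j=5: u_5=343/540 ∈ [28/51, 12/17) → index 6
j=6: u_6=403/540 ∈ [12/17, 15/17) → index 7
j=7: u_7=463/540 ∈ [12/17, 15/17) → index 7
j=8: u_8=523/540 ∈ [15/17, 1) → index 8

1 3 4 5 5 6 7 7 8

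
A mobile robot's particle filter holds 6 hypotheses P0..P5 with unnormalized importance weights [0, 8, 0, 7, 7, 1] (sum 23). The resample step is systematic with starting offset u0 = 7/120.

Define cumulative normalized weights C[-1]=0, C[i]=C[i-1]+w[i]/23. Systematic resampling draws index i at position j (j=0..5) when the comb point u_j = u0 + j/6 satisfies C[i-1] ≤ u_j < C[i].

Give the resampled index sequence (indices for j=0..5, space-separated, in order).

1 1 3 3 4 4

C = [0, 8/23, 8/23, 15/23, 22/23, 1]
j=0: u_0=7/120 ∈ [0, 8/23) → index 1
j=1: u_1=9/40 ∈ [0, 8/23) → index 1
j=2: u_2=47/120 ∈ [8/23, 15/23) → index 3
j=3: u_3=67/120 ∈ [8/23, 15/23) → index 3
j=4: u_4=29/40 ∈ [15/23, 22/23) → index 4
j=5: u_5=107/120 ∈ [15/23, 22/23) → index 4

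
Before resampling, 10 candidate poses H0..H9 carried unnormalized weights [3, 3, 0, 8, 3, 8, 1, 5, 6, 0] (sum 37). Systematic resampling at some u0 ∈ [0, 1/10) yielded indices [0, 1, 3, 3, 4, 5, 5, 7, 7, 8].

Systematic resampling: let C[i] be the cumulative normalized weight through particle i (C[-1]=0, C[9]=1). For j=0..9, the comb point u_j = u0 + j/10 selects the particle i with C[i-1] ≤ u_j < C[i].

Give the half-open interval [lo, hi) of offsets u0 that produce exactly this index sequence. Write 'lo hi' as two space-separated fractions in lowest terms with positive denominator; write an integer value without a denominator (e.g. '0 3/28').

C = [3/37, 6/37, 6/37, 14/37, 17/37, 25/37, 26/37, 31/37, 1, 1]
j=0 picked index 0: u0 ∈ [0, 3/37)
j=1 picked index 1: u0 ∈ [-7/370, 23/370)
j=2 picked index 3: u0 ∈ [-7/185, 33/185)
j=3 picked index 3: u0 ∈ [-51/370, 29/370)
j=4 picked index 4: u0 ∈ [-4/185, 11/185)
j=5 picked index 5: u0 ∈ [-3/74, 13/74)
j=6 picked index 5: u0 ∈ [-26/185, 14/185)
j=7 picked index 7: u0 ∈ [1/370, 51/370)
j=8 picked index 7: u0 ∈ [-18/185, 7/185)
j=9 picked index 8: u0 ∈ [-23/370, 1/10)
intersection: [1/370, 7/185)

1/370 7/185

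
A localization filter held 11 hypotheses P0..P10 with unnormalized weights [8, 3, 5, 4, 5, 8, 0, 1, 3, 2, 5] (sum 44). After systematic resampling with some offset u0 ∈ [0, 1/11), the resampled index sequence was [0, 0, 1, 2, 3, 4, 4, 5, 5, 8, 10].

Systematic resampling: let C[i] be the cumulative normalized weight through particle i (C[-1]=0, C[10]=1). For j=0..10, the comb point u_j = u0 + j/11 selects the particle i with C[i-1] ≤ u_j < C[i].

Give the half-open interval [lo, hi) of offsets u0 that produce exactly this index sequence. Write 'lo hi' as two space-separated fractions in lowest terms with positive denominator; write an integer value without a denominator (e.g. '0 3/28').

0 1/44

C = [2/11, 1/4, 4/11, 5/11, 25/44, 3/4, 3/4, 17/22, 37/44, 39/44, 1]
j=0 picked index 0: u0 ∈ [0, 2/11)
j=1 picked index 0: u0 ∈ [-1/11, 1/11)
j=2 picked index 1: u0 ∈ [0, 3/44)
j=3 picked index 2: u0 ∈ [-1/44, 1/11)
j=4 picked index 3: u0 ∈ [0, 1/11)
j=5 picked index 4: u0 ∈ [0, 5/44)
j=6 picked index 4: u0 ∈ [-1/11, 1/44)
j=7 picked index 5: u0 ∈ [-3/44, 5/44)
j=8 picked index 5: u0 ∈ [-7/44, 1/44)
j=9 picked index 8: u0 ∈ [-1/22, 1/44)
j=10 picked index 10: u0 ∈ [-1/44, 1/11)
intersection: [0, 1/44)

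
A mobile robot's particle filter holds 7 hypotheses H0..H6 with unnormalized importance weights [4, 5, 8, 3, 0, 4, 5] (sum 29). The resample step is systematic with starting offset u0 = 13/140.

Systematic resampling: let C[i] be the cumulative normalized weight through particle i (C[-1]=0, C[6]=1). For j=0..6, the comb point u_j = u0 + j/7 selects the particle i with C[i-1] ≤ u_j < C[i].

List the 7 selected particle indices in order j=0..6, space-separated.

C = [4/29, 9/29, 17/29, 20/29, 20/29, 24/29, 1]
j=0: u_0=13/140 ∈ [0, 4/29) → index 0
j=1: u_1=33/140 ∈ [4/29, 9/29) → index 1
j=2: u_2=53/140 ∈ [9/29, 17/29) → index 2
j=3: u_3=73/140 ∈ [9/29, 17/29) → index 2
j=4: u_4=93/140 ∈ [17/29, 20/29) → index 3
j=5: u_5=113/140 ∈ [20/29, 24/29) → index 5
j=6: u_6=19/20 ∈ [24/29, 1) → index 6

0 1 2 2 3 5 6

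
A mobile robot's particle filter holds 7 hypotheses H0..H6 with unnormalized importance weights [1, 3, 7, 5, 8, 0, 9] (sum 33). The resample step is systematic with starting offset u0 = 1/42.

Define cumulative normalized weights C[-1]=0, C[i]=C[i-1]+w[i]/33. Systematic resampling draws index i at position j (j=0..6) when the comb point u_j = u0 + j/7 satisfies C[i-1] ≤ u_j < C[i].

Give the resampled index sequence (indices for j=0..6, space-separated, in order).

C = [1/33, 4/33, 1/3, 16/33, 8/11, 8/11, 1]
j=0: u_0=1/42 ∈ [0, 1/33) → index 0
j=1: u_1=1/6 ∈ [4/33, 1/3) → index 2
j=2: u_2=13/42 ∈ [4/33, 1/3) → index 2
j=3: u_3=19/42 ∈ [1/3, 16/33) → index 3
j=4: u_4=25/42 ∈ [16/33, 8/11) → index 4
j=5: u_5=31/42 ∈ [8/11, 1) → index 6
j=6: u_6=37/42 ∈ [8/11, 1) → index 6

0 2 2 3 4 6 6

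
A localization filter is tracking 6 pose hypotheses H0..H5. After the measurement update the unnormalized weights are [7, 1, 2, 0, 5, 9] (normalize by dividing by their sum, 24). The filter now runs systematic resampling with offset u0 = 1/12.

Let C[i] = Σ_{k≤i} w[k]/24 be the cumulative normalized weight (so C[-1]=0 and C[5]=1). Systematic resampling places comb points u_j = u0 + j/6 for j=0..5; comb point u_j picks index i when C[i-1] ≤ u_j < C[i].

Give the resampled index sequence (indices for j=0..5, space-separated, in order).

0 0 4 4 5 5

C = [7/24, 1/3, 5/12, 5/12, 5/8, 1]
j=0: u_0=1/12 ∈ [0, 7/24) → index 0
j=1: u_1=1/4 ∈ [0, 7/24) → index 0
j=2: u_2=5/12 ∈ [5/12, 5/8) → index 4
j=3: u_3=7/12 ∈ [5/12, 5/8) → index 4
j=4: u_4=3/4 ∈ [5/8, 1) → index 5
j=5: u_5=11/12 ∈ [5/8, 1) → index 5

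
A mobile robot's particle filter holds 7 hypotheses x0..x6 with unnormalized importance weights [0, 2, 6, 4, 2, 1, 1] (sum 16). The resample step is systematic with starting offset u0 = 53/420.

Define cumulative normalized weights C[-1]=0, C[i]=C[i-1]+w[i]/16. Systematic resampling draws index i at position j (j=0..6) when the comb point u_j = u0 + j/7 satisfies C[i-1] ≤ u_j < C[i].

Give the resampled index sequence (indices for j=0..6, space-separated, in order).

2 2 2 3 3 4 6

C = [0, 1/8, 1/2, 3/4, 7/8, 15/16, 1]
j=0: u_0=53/420 ∈ [1/8, 1/2) → index 2
j=1: u_1=113/420 ∈ [1/8, 1/2) → index 2
j=2: u_2=173/420 ∈ [1/8, 1/2) → index 2
j=3: u_3=233/420 ∈ [1/2, 3/4) → index 3
j=4: u_4=293/420 ∈ [1/2, 3/4) → index 3
j=5: u_5=353/420 ∈ [3/4, 7/8) → index 4
j=6: u_6=59/60 ∈ [15/16, 1) → index 6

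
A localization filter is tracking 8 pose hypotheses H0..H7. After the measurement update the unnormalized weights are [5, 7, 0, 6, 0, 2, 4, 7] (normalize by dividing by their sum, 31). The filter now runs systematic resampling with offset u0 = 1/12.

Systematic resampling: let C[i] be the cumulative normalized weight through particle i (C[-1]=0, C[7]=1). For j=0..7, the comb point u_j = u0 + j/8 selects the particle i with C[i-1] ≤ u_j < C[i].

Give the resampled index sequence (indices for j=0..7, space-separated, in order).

0 1 1 3 5 6 7 7

C = [5/31, 12/31, 12/31, 18/31, 18/31, 20/31, 24/31, 1]
j=0: u_0=1/12 ∈ [0, 5/31) → index 0
j=1: u_1=5/24 ∈ [5/31, 12/31) → index 1
j=2: u_2=1/3 ∈ [5/31, 12/31) → index 1
j=3: u_3=11/24 ∈ [12/31, 18/31) → index 3
j=4: u_4=7/12 ∈ [18/31, 20/31) → index 5
j=5: u_5=17/24 ∈ [20/31, 24/31) → index 6
j=6: u_6=5/6 ∈ [24/31, 1) → index 7
j=7: u_7=23/24 ∈ [24/31, 1) → index 7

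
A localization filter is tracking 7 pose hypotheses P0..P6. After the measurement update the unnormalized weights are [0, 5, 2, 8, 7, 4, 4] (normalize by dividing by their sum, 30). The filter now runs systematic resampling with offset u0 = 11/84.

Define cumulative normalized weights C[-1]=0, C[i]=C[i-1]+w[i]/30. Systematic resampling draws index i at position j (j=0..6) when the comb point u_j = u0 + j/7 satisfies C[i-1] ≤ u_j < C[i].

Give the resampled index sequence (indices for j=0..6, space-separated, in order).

C = [0, 1/6, 7/30, 1/2, 11/15, 13/15, 1]
j=0: u_0=11/84 ∈ [0, 1/6) → index 1
j=1: u_1=23/84 ∈ [7/30, 1/2) → index 3
j=2: u_2=5/12 ∈ [7/30, 1/2) → index 3
j=3: u_3=47/84 ∈ [1/2, 11/15) → index 4
j=4: u_4=59/84 ∈ [1/2, 11/15) → index 4
j=5: u_5=71/84 ∈ [11/15, 13/15) → index 5
j=6: u_6=83/84 ∈ [13/15, 1) → index 6

1 3 3 4 4 5 6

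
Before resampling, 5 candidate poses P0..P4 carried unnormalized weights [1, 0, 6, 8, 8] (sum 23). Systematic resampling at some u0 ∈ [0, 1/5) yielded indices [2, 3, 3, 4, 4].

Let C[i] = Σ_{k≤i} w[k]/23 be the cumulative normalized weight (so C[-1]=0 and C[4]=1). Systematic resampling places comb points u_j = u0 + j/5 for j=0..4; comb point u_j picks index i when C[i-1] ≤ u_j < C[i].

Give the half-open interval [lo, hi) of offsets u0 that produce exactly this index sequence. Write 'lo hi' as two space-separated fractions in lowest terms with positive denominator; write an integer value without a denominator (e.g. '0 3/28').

C = [1/23, 1/23, 7/23, 15/23, 1]
j=0 picked index 2: u0 ∈ [1/23, 7/23)
j=1 picked index 3: u0 ∈ [12/115, 52/115)
j=2 picked index 3: u0 ∈ [-11/115, 29/115)
j=3 picked index 4: u0 ∈ [6/115, 2/5)
j=4 picked index 4: u0 ∈ [-17/115, 1/5)
intersection: [12/115, 1/5)

12/115 1/5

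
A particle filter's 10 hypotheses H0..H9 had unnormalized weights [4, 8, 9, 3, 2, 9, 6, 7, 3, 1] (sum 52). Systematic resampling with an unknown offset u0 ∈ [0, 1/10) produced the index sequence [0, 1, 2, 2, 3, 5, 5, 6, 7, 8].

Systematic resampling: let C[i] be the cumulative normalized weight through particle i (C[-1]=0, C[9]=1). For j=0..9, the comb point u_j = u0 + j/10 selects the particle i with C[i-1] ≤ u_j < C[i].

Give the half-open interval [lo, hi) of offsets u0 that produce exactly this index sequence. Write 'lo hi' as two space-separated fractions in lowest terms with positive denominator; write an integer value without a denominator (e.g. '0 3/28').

C = [1/13, 3/13, 21/52, 6/13, 1/2, 35/52, 41/52, 12/13, 51/52, 1]
j=0 picked index 0: u0 ∈ [0, 1/13)
j=1 picked index 1: u0 ∈ [-3/130, 17/130)
j=2 picked index 2: u0 ∈ [2/65, 53/260)
j=3 picked index 2: u0 ∈ [-9/130, 27/260)
j=4 picked index 3: u0 ∈ [1/260, 4/65)
j=5 picked index 5: u0 ∈ [0, 9/52)
j=6 picked index 5: u0 ∈ [-1/10, 19/260)
j=7 picked index 6: u0 ∈ [-7/260, 23/260)
j=8 picked index 7: u0 ∈ [-3/260, 8/65)
j=9 picked index 8: u0 ∈ [3/130, 21/260)
intersection: [2/65, 4/65)

2/65 4/65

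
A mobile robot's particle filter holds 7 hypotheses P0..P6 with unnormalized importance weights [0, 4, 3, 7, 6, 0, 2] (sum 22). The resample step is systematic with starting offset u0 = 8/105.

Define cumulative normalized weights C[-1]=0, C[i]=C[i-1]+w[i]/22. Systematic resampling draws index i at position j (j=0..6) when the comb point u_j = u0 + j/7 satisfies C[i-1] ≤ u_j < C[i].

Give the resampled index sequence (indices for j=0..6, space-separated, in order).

1 2 3 3 4 4 6

C = [0, 2/11, 7/22, 7/11, 10/11, 10/11, 1]
j=0: u_0=8/105 ∈ [0, 2/11) → index 1
j=1: u_1=23/105 ∈ [2/11, 7/22) → index 2
j=2: u_2=38/105 ∈ [7/22, 7/11) → index 3
j=3: u_3=53/105 ∈ [7/22, 7/11) → index 3
j=4: u_4=68/105 ∈ [7/11, 10/11) → index 4
j=5: u_5=83/105 ∈ [7/11, 10/11) → index 4
j=6: u_6=14/15 ∈ [10/11, 1) → index 6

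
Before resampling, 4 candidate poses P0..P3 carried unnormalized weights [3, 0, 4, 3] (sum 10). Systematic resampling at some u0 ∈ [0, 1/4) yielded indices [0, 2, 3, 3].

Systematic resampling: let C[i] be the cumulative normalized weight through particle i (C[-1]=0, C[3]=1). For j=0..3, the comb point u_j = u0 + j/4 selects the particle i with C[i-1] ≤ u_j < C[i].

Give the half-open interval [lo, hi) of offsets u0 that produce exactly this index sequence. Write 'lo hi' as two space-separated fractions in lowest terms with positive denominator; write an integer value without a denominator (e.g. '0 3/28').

1/5 1/4

C = [3/10, 3/10, 7/10, 1]
j=0 picked index 0: u0 ∈ [0, 3/10)
j=1 picked index 2: u0 ∈ [1/20, 9/20)
j=2 picked index 3: u0 ∈ [1/5, 1/2)
j=3 picked index 3: u0 ∈ [-1/20, 1/4)
intersection: [1/5, 1/4)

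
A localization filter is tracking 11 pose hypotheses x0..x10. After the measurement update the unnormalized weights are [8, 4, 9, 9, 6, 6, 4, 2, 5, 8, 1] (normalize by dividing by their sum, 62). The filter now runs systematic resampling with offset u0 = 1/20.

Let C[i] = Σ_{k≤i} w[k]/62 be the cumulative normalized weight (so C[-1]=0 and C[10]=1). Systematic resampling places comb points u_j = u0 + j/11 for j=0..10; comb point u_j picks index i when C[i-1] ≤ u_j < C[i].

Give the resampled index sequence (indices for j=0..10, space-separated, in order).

C = [4/31, 6/31, 21/62, 15/31, 18/31, 21/31, 23/31, 24/31, 53/62, 61/62, 1]
j=0: u_0=1/20 ∈ [0, 4/31) → index 0
j=1: u_1=31/220 ∈ [4/31, 6/31) → index 1
j=2: u_2=51/220 ∈ [6/31, 21/62) → index 2
j=3: u_3=71/220 ∈ [6/31, 21/62) → index 2
j=4: u_4=91/220 ∈ [21/62, 15/31) → index 3
j=5: u_5=111/220 ∈ [15/31, 18/31) → index 4
j=6: u_6=131/220 ∈ [18/31, 21/31) → index 5
j=7: u_7=151/220 ∈ [21/31, 23/31) → index 6
j=8: u_8=171/220 ∈ [24/31, 53/62) → index 8
j=9: u_9=191/220 ∈ [53/62, 61/62) → index 9
j=10: u_10=211/220 ∈ [53/62, 61/62) → index 9

0 1 2 2 3 4 5 6 8 9 9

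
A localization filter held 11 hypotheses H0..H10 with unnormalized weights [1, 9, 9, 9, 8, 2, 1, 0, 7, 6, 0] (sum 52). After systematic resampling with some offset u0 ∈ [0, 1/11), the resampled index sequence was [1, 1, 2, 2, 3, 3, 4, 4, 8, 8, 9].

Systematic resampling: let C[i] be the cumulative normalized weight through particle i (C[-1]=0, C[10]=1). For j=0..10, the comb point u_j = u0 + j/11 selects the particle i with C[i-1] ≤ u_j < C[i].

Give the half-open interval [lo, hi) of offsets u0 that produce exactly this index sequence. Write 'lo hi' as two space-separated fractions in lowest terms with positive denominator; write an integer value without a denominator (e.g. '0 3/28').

1/44 8/143

C = [1/52, 5/26, 19/52, 7/13, 9/13, 19/26, 3/4, 3/4, 23/26, 1, 1]
j=0 picked index 1: u0 ∈ [1/52, 5/26)
j=1 picked index 1: u0 ∈ [-41/572, 29/286)
j=2 picked index 2: u0 ∈ [3/286, 105/572)
j=3 picked index 2: u0 ∈ [-23/286, 53/572)
j=4 picked index 3: u0 ∈ [1/572, 25/143)
j=5 picked index 3: u0 ∈ [-51/572, 12/143)
j=6 picked index 4: u0 ∈ [-1/143, 21/143)
j=7 picked index 4: u0 ∈ [-14/143, 8/143)
j=8 picked index 8: u0 ∈ [1/44, 45/286)
j=9 picked index 8: u0 ∈ [-3/44, 19/286)
j=10 picked index 9: u0 ∈ [-7/286, 1/11)
intersection: [1/44, 8/143)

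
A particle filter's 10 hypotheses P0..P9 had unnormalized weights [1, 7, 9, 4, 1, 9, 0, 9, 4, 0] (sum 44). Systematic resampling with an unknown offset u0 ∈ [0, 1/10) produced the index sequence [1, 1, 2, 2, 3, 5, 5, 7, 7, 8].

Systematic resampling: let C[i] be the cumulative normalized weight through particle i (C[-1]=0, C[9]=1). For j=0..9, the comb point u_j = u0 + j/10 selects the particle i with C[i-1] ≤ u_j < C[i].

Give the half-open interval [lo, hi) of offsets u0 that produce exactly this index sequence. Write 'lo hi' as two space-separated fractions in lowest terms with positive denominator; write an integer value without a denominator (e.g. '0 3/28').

1/44 17/220

C = [1/44, 2/11, 17/44, 21/44, 1/2, 31/44, 31/44, 10/11, 1, 1]
j=0 picked index 1: u0 ∈ [1/44, 2/11)
j=1 picked index 1: u0 ∈ [-17/220, 9/110)
j=2 picked index 2: u0 ∈ [-1/55, 41/220)
j=3 picked index 2: u0 ∈ [-13/110, 19/220)
j=4 picked index 3: u0 ∈ [-3/220, 17/220)
j=5 picked index 5: u0 ∈ [0, 9/44)
j=6 picked index 5: u0 ∈ [-1/10, 23/220)
j=7 picked index 7: u0 ∈ [1/220, 23/110)
j=8 picked index 7: u0 ∈ [-21/220, 6/55)
j=9 picked index 8: u0 ∈ [1/110, 1/10)
intersection: [1/44, 17/220)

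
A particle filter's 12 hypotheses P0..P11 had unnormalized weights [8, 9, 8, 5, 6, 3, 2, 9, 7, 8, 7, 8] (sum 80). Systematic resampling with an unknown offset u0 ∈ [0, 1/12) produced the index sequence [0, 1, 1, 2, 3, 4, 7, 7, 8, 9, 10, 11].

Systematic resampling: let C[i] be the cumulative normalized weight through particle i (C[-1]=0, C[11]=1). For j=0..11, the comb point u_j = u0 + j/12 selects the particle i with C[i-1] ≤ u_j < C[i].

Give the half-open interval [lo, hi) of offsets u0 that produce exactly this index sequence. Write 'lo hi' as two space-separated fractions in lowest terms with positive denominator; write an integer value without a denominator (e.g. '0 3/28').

1/60 1/30

C = [1/10, 17/80, 5/16, 3/8, 9/20, 39/80, 41/80, 5/8, 57/80, 13/16, 9/10, 1]
j=0 picked index 0: u0 ∈ [0, 1/10)
j=1 picked index 1: u0 ∈ [1/60, 31/240)
j=2 picked index 1: u0 ∈ [-1/15, 11/240)
j=3 picked index 2: u0 ∈ [-3/80, 1/16)
j=4 picked index 3: u0 ∈ [-1/48, 1/24)
j=5 picked index 4: u0 ∈ [-1/24, 1/30)
j=6 picked index 7: u0 ∈ [1/80, 1/8)
j=7 picked index 7: u0 ∈ [-17/240, 1/24)
j=8 picked index 8: u0 ∈ [-1/24, 11/240)
j=9 picked index 9: u0 ∈ [-3/80, 1/16)
j=10 picked index 10: u0 ∈ [-1/48, 1/15)
j=11 picked index 11: u0 ∈ [-1/60, 1/12)
intersection: [1/60, 1/30)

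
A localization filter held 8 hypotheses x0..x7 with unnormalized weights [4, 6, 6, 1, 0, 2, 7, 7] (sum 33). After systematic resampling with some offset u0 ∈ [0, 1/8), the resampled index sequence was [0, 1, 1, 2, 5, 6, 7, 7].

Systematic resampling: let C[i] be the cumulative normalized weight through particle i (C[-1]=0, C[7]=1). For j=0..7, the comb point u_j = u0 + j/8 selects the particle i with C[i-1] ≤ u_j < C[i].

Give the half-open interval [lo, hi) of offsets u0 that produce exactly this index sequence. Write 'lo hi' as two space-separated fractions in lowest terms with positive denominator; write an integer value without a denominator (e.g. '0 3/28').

C = [4/33, 10/33, 16/33, 17/33, 17/33, 19/33, 26/33, 1]
j=0 picked index 0: u0 ∈ [0, 4/33)
j=1 picked index 1: u0 ∈ [-1/264, 47/264)
j=2 picked index 1: u0 ∈ [-17/132, 7/132)
j=3 picked index 2: u0 ∈ [-19/264, 29/264)
j=4 picked index 5: u0 ∈ [1/66, 5/66)
j=5 picked index 6: u0 ∈ [-13/264, 43/264)
j=6 picked index 7: u0 ∈ [5/132, 1/4)
j=7 picked index 7: u0 ∈ [-23/264, 1/8)
intersection: [5/132, 7/132)

5/132 7/132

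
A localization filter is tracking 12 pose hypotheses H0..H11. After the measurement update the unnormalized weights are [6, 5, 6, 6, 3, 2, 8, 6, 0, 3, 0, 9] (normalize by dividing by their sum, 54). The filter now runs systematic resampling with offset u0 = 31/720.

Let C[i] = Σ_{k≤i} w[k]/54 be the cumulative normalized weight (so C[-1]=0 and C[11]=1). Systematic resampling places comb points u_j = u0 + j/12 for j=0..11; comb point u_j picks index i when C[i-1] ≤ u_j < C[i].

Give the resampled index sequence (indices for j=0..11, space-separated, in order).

0 1 2 2 3 4 6 6 7 9 11 11

C = [1/9, 11/54, 17/54, 23/54, 13/27, 14/27, 2/3, 7/9, 7/9, 5/6, 5/6, 1]
j=0: u_0=31/720 ∈ [0, 1/9) → index 0
j=1: u_1=91/720 ∈ [1/9, 11/54) → index 1
j=2: u_2=151/720 ∈ [11/54, 17/54) → index 2
j=3: u_3=211/720 ∈ [11/54, 17/54) → index 2
j=4: u_4=271/720 ∈ [17/54, 23/54) → index 3
j=5: u_5=331/720 ∈ [23/54, 13/27) → index 4
j=6: u_6=391/720 ∈ [14/27, 2/3) → index 6
j=7: u_7=451/720 ∈ [14/27, 2/3) → index 6
j=8: u_8=511/720 ∈ [2/3, 7/9) → index 7
j=9: u_9=571/720 ∈ [7/9, 5/6) → index 9
j=10: u_10=631/720 ∈ [5/6, 1) → index 11
j=11: u_11=691/720 ∈ [5/6, 1) → index 11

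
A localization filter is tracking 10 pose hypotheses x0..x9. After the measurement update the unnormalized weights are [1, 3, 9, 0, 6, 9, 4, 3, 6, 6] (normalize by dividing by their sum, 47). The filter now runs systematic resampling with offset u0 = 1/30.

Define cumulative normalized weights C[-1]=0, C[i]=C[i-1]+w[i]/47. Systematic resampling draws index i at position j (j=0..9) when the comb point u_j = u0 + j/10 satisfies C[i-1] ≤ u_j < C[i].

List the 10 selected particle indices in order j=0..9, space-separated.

C = [1/47, 4/47, 13/47, 13/47, 19/47, 28/47, 32/47, 35/47, 41/47, 1]
j=0: u_0=1/30 ∈ [1/47, 4/47) → index 1
j=1: u_1=2/15 ∈ [4/47, 13/47) → index 2
j=2: u_2=7/30 ∈ [4/47, 13/47) → index 2
j=3: u_3=1/3 ∈ [13/47, 19/47) → index 4
j=4: u_4=13/30 ∈ [19/47, 28/47) → index 5
j=5: u_5=8/15 ∈ [19/47, 28/47) → index 5
j=6: u_6=19/30 ∈ [28/47, 32/47) → index 6
j=7: u_7=11/15 ∈ [32/47, 35/47) → index 7
j=8: u_8=5/6 ∈ [35/47, 41/47) → index 8
j=9: u_9=14/15 ∈ [41/47, 1) → index 9

1 2 2 4 5 5 6 7 8 9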